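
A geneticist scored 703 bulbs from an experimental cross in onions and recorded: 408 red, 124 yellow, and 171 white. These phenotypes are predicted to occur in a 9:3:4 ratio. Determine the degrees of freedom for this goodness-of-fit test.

A goodness-of-fit test with 3 phenotype classes has df = 3 − 1 = 2.

2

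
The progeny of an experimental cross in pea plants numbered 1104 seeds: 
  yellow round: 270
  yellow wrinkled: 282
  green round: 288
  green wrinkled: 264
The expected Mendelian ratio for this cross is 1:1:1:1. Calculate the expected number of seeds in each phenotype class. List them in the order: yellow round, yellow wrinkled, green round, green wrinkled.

276, 276, 276, 276

Expected counts for N = 1104 under a 1:1:1:1 ratio (total parts = 4):
  yellow round: 1104 × 1/4 = 276
  yellow wrinkled: 1104 × 1/4 = 276
  green round: 1104 × 1/4 = 276
  green wrinkled: 1104 × 1/4 = 276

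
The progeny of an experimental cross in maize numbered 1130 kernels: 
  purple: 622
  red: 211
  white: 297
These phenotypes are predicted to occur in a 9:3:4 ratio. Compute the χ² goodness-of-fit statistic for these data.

Total ratio parts = 16. Expected numbers out of 1130:
  purple: 1130 × 9/16 = 635.625
  red: 1130 × 3/16 = 211.875
  white: 1130 × 4/16 = 282.5
χ² = Σ (O − E)² / E
  purple: (622 − 635.625)² / 635.625 = 0.2921
  red: (211 − 211.875)² / 211.875 = 0.0036
  white: (297 − 282.5)² / 282.5 = 0.7442
χ² = 0.2921 + 0.0036 + 0.7442 = 1.0399 ≈ 1.040

1.040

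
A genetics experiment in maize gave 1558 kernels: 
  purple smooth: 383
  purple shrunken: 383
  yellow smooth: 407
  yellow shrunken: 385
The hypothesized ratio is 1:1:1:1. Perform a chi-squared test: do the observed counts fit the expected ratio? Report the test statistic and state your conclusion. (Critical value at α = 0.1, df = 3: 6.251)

Expected counts for N = 1558 under a 1:1:1:1 ratio (total parts = 4):
  purple smooth: 1558 × 1/4 = 389.5
  purple shrunken: 1558 × 1/4 = 389.5
  yellow smooth: 1558 × 1/4 = 389.5
  yellow shrunken: 1558 × 1/4 = 389.5
χ² = Σ (O − E)² / E
  purple smooth: (383 − 389.5)² / 389.5 = 0.1085
  purple shrunken: (383 − 389.5)² / 389.5 = 0.1085
  yellow smooth: (407 − 389.5)² / 389.5 = 0.7863
  yellow shrunken: (385 − 389.5)² / 389.5 = 0.0520
χ² = 0.1085 + 0.1085 + 0.7863 + 0.0520 = 1.0553 ≈ 1.055
Degrees of freedom = 4 − 1 = 3; critical value at α = 0.1 is 6.251.
Since 1.055 < 6.251, we fail to reject the null hypothesis — the data are consistent with the 1:1:1:1 ratio.

1.055; consistent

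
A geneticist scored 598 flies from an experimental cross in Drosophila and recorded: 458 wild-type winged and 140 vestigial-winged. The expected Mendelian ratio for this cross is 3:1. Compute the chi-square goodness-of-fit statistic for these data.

0.805

Total ratio parts = 4. Expected numbers out of 598:
  wild-type winged: 598 × 3/4 = 448.5
  vestigial-winged: 598 × 1/4 = 149.5
χ² = Σ (O − E)² / E
  wild-type winged: (458 − 448.5)² / 448.5 = 0.2012
  vestigial-winged: (140 − 149.5)² / 149.5 = 0.6037
χ² = 0.2012 + 0.6037 = 0.8049 ≈ 0.805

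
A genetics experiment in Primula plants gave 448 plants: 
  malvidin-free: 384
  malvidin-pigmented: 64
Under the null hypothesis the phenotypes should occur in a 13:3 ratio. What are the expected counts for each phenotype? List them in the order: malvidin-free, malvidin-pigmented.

Under the 13:3 hypothesis (Σ ratio = 16, N = 448):
  malvidin-free: 448 × 13/16 = 364
  malvidin-pigmented: 448 × 3/16 = 84

364, 84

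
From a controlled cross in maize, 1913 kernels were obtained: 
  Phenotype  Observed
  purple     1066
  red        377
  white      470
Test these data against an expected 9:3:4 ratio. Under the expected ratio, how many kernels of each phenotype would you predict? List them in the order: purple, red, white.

1076.0625, 358.6875, 478.25

Total ratio parts = 16. Expected numbers out of 1913:
  purple: 1913 × 9/16 = 1076.0625
  red: 1913 × 3/16 = 358.6875
  white: 1913 × 4/16 = 478.25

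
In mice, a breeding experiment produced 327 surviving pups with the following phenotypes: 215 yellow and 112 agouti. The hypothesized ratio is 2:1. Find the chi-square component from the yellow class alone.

Under the 2:1 hypothesis (Σ ratio = 3, N = 327):
  yellow: 327 × 2/3 = 218
  agouti: 327 × 1/3 = 109
Contribution of yellow: (215 − 218)² / 218 = 0.0413

0.041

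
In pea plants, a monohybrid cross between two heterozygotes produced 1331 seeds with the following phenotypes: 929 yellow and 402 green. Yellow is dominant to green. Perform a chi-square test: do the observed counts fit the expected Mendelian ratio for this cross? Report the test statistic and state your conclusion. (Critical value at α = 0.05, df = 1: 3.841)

19.216; not consistent

For a monohybrid cross between heterozygotes with complete dominance, the expected phenotypic ratio is 3:1.
Expected counts for N = 1331 under a 3:1 ratio (total parts = 4):
  yellow: 1331 × 3/4 = 998.25
  green: 1331 × 1/4 = 332.75
χ² = Σ (O − E)² / E
  yellow: (929 − 998.25)² / 998.25 = 4.8040
  green: (402 − 332.75)² / 332.75 = 14.4119
χ² = 4.8040 + 14.4119 = 19.2159 ≈ 19.216
Degrees of freedom = 2 − 1 = 1; critical value at α = 0.05 is 3.841.
Since 19.216 > 3.841, we reject the null hypothesis — the data do not fit the 3:1 ratio.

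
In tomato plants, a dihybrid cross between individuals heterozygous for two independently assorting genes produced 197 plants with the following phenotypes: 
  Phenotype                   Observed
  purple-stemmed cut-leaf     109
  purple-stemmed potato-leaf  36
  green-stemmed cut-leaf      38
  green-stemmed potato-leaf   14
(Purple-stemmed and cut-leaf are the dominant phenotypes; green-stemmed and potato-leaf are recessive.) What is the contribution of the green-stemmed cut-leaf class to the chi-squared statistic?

A dihybrid F₂ with independent assortment and complete dominance at both loci gives a 9:3:3:1 phenotypic ratio.
Total ratio parts = 16. Expected numbers out of 197:
  purple-stemmed cut-leaf: 197 × 9/16 = 110.8125
  purple-stemmed potato-leaf: 197 × 3/16 = 36.9375
  green-stemmed cut-leaf: 197 × 3/16 = 36.9375
  green-stemmed potato-leaf: 197 × 1/16 = 12.3125
Contribution of green-stemmed cut-leaf: (38 − 36.9375)² / 36.9375 = 0.0306

0.031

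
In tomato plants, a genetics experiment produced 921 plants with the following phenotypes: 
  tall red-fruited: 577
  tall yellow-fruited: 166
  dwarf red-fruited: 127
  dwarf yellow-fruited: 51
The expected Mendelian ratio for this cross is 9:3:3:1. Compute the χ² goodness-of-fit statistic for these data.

Expected counts for N = 921 under a 9:3:3:1 ratio (total parts = 16):
  tall red-fruited: 921 × 9/16 = 518.0625
  tall yellow-fruited: 921 × 3/16 = 172.6875
  dwarf red-fruited: 921 × 3/16 = 172.6875
  dwarf yellow-fruited: 921 × 1/16 = 57.5625
χ² = Σ (O − E)² / E
  tall red-fruited: (577 − 518.0625)² / 518.0625 = 6.7050
  tall yellow-fruited: (166 − 172.6875)² / 172.6875 = 0.2590
  dwarf red-fruited: (127 − 172.6875)² / 172.6875 = 12.0874
  dwarf yellow-fruited: (51 − 57.5625)² / 57.5625 = 0.7482
χ² = 6.7050 + 0.2590 + 12.0874 + 0.7482 = 19.7996 ≈ 19.800

19.800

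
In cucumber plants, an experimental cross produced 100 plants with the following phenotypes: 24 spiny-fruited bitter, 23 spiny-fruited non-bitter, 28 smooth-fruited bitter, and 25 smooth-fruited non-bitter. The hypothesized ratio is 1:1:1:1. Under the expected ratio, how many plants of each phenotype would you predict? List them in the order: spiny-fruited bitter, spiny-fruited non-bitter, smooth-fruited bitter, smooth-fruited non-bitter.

25, 25, 25, 25

Under the 1:1:1:1 hypothesis (Σ ratio = 4, N = 100):
  spiny-fruited bitter: 100 × 1/4 = 25
  spiny-fruited non-bitter: 100 × 1/4 = 25
  smooth-fruited bitter: 100 × 1/4 = 25
  smooth-fruited non-bitter: 100 × 1/4 = 25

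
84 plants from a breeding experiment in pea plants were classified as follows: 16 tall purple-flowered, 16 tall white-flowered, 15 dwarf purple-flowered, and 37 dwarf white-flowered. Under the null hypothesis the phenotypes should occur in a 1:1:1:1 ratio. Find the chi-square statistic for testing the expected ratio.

Total ratio parts = 4. Expected numbers out of 84:
  tall purple-flowered: 84 × 1/4 = 21
  tall white-flowered: 84 × 1/4 = 21
  dwarf purple-flowered: 84 × 1/4 = 21
  dwarf white-flowered: 84 × 1/4 = 21
χ² = Σ (O − E)² / E
  tall purple-flowered: (16 − 21)² / 21 = 1.1905
  tall white-flowered: (16 − 21)² / 21 = 1.1905
  dwarf purple-flowered: (15 − 21)² / 21 = 1.7143
  dwarf white-flowered: (37 − 21)² / 21 = 12.1905
χ² = 1.1905 + 1.1905 + 1.7143 + 12.1905 = 16.2858 ≈ 16.286

16.286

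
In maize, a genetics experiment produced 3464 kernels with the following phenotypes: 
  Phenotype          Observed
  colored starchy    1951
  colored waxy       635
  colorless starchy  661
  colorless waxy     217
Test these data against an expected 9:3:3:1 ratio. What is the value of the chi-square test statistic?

0.532

The 9:3:3:1 ratio has 16 parts, so with N = 3464 the expected counts are:
  colored starchy: 3464 × 9/16 = 1948.5
  colored waxy: 3464 × 3/16 = 649.5
  colorless starchy: 3464 × 3/16 = 649.5
  colorless waxy: 3464 × 1/16 = 216.5
χ² = Σ (O − E)² / E
  colored starchy: (1951 − 1948.5)² / 1948.5 = 0.0032
  colored waxy: (635 − 649.5)² / 649.5 = 0.3237
  colorless starchy: (661 − 649.5)² / 649.5 = 0.2036
  colorless waxy: (217 − 216.5)² / 216.5 = 0.0012
χ² = 0.0032 + 0.3237 + 0.2036 + 0.0012 = 0.5317 ≈ 0.532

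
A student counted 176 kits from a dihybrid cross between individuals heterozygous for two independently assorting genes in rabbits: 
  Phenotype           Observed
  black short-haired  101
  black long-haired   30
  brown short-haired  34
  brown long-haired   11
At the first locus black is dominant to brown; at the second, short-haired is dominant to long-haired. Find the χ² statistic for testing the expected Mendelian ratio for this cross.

A dihybrid F₂ with independent assortment and complete dominance at both loci gives a 9:3:3:1 phenotypic ratio.
Total ratio parts = 16. Expected numbers out of 176:
  black short-haired: 176 × 9/16 = 99
  black long-haired: 176 × 3/16 = 33
  brown short-haired: 176 × 3/16 = 33
  brown long-haired: 176 × 1/16 = 11
χ² = Σ (O − E)² / E
  black short-haired: (101 − 99)² / 99 = 0.0404
  black long-haired: (30 − 33)² / 33 = 0.2727
  brown short-haired: (34 − 33)² / 33 = 0.0303
  brown long-haired: (11 − 11)² / 11 = 0.0000
χ² = 0.0404 + 0.2727 + 0.0303 + 0.0000 = 0.3434 ≈ 0.343

0.343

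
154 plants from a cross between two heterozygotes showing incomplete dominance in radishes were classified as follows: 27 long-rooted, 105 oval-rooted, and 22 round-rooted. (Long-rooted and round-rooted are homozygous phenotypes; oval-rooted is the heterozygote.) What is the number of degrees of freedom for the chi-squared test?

2

With incomplete dominance, a heterozygote × heterozygote cross gives a 1:2:1 phenotypic ratio.
A goodness-of-fit test with 3 phenotype classes has df = 3 − 1 = 2.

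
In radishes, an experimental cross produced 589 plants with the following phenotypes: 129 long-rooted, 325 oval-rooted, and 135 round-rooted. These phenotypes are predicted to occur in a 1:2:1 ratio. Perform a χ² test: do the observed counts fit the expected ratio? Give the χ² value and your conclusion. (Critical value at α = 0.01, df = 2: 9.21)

6.440; consistent

Total ratio parts = 4. Expected numbers out of 589:
  long-rooted: 589 × 1/4 = 147.25
  oval-rooted: 589 × 2/4 = 294.5
  round-rooted: 589 × 1/4 = 147.25
χ² = Σ (O − E)² / E
  long-rooted: (129 − 147.25)² / 147.25 = 2.2619
  oval-rooted: (325 − 294.5)² / 294.5 = 3.1587
  round-rooted: (135 − 147.25)² / 147.25 = 1.0191
χ² = 2.2619 + 3.1587 + 1.0191 = 6.4397 ≈ 6.440
Degrees of freedom = 3 − 1 = 2; critical value at α = 0.01 is 9.21.
Since 6.440 < 9.21, we fail to reject the null hypothesis — the data are consistent with the 1:2:1 ratio.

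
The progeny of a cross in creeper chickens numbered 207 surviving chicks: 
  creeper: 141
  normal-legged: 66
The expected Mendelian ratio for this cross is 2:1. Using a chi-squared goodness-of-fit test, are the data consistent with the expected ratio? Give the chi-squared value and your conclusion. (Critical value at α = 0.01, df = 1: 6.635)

The 2:1 ratio has 3 parts, so with N = 207 the expected counts are:
  creeper: 207 × 2/3 = 138
  normal-legged: 207 × 1/3 = 69
χ² = Σ (O − E)² / E
  creeper: (141 − 138)² / 138 = 0.0652
  normal-legged: (66 − 69)² / 69 = 0.1304
χ² = 0.0652 + 0.1304 = 0.1956 ≈ 0.196
Degrees of freedom = 2 − 1 = 1; critical value at α = 0.01 is 6.635.
Since 0.196 < 6.635, we fail to reject the null hypothesis — the data are consistent with the 2:1 ratio.

0.196; consistent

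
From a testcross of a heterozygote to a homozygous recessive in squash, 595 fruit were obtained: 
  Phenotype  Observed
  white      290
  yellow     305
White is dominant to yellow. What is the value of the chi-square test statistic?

A testcross of a heterozygote (Aa × aa) gives a 1:1 phenotypic ratio.
The 1:1 ratio has 2 parts, so with N = 595 the expected counts are:
  white: 595 × 1/2 = 297.5
  yellow: 595 × 1/2 = 297.5
χ² = Σ (O − E)² / E
  white: (290 − 297.5)² / 297.5 = 0.1891
  yellow: (305 − 297.5)² / 297.5 = 0.1891
χ² = 0.1891 + 0.1891 = 0.3782 ≈ 0.378

0.378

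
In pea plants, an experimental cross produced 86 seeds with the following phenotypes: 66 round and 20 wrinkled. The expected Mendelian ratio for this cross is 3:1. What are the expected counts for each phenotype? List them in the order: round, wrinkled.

The 3:1 ratio has 4 parts, so with N = 86 the expected counts are:
  round: 86 × 3/4 = 64.5
  wrinkled: 86 × 1/4 = 21.5

64.5, 21.5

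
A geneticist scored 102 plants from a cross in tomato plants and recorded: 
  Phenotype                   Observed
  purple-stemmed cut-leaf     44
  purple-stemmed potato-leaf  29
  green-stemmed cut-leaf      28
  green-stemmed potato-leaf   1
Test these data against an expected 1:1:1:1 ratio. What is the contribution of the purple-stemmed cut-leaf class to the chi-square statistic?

Total ratio parts = 4. Expected numbers out of 102:
  purple-stemmed cut-leaf: 102 × 1/4 = 25.5
  purple-stemmed potato-leaf: 102 × 1/4 = 25.5
  green-stemmed cut-leaf: 102 × 1/4 = 25.5
  green-stemmed potato-leaf: 102 × 1/4 = 25.5
Contribution of purple-stemmed cut-leaf: (44 − 25.5)² / 25.5 = 13.4216

13.422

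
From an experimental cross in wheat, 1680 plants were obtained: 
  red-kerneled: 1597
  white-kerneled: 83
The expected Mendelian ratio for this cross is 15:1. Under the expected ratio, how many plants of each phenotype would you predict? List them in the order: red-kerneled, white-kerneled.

1575, 105

The 15:1 ratio has 16 parts, so with N = 1680 the expected counts are:
  red-kerneled: 1680 × 15/16 = 1575
  white-kerneled: 1680 × 1/16 = 105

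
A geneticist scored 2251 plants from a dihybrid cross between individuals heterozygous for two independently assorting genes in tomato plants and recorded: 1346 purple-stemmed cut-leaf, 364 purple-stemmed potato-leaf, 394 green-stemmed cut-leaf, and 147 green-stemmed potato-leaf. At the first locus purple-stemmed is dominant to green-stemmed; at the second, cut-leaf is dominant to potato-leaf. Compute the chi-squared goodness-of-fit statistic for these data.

15.168

A dihybrid F₂ with independent assortment and complete dominance at both loci gives a 9:3:3:1 phenotypic ratio.
The 9:3:3:1 ratio has 16 parts, so with N = 2251 the expected counts are:
  purple-stemmed cut-leaf: 2251 × 9/16 = 1266.1875
  purple-stemmed potato-leaf: 2251 × 3/16 = 422.0625
  green-stemmed cut-leaf: 2251 × 3/16 = 422.0625
  green-stemmed potato-leaf: 2251 × 1/16 = 140.6875
χ² = Σ (O − E)² / E
  purple-stemmed cut-leaf: (1346 − 1266.1875)² / 1266.1875 = 5.0309
  purple-stemmed potato-leaf: (364 − 422.0625)² / 422.0625 = 7.9876
  green-stemmed cut-leaf: (394 − 422.0625)² / 422.0625 = 1.8658
  green-stemmed potato-leaf: (147 − 140.6875)² / 140.6875 = 0.2832
χ² = 5.0309 + 7.9876 + 1.8658 + 0.2832 = 15.1675 ≈ 15.168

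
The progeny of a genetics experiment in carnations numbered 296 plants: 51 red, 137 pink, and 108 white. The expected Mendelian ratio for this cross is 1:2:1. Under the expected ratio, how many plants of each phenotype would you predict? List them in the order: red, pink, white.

74, 148, 74

Under the 1:2:1 hypothesis (Σ ratio = 4, N = 296):
  red: 296 × 1/4 = 74
  pink: 296 × 2/4 = 148
  white: 296 × 1/4 = 74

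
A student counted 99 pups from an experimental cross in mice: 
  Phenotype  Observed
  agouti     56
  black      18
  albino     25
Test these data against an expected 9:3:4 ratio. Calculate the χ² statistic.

0.021

Under the 9:3:4 hypothesis (Σ ratio = 16, N = 99):
  agouti: 99 × 9/16 = 55.6875
  black: 99 × 3/16 = 18.5625
  albino: 99 × 4/16 = 24.75
χ² = Σ (O − E)² / E
  agouti: (56 − 55.6875)² / 55.6875 = 0.0018
  black: (18 − 18.5625)² / 18.5625 = 0.0170
  albino: (25 − 24.75)² / 24.75 = 0.0025
χ² = 0.0018 + 0.0170 + 0.0025 = 0.0213 ≈ 0.021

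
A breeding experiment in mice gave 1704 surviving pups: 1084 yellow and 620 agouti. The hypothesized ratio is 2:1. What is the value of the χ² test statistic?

7.141

Total ratio parts = 3. Expected numbers out of 1704:
  yellow: 1704 × 2/3 = 1136
  agouti: 1704 × 1/3 = 568
χ² = Σ (O − E)² / E
  yellow: (1084 − 1136)² / 1136 = 2.3803
  agouti: (620 − 568)² / 568 = 4.7606
χ² = 2.3803 + 4.7606 = 7.1409 ≈ 7.141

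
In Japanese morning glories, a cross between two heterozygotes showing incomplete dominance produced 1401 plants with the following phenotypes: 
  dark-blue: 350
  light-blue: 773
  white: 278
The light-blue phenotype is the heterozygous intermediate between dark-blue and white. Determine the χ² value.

22.408

With incomplete dominance, a heterozygote × heterozygote cross gives a 1:2:1 phenotypic ratio.
The 1:2:1 ratio has 4 parts, so with N = 1401 the expected counts are:
  dark-blue: 1401 × 1/4 = 350.25
  light-blue: 1401 × 2/4 = 700.5
  white: 1401 × 1/4 = 350.25
χ² = Σ (O − E)² / E
  dark-blue: (350 − 350.25)² / 350.25 = 0.0002
  light-blue: (773 − 700.5)² / 700.5 = 7.5036
  white: (278 − 350.25)² / 350.25 = 14.9038
χ² = 0.0002 + 7.5036 + 14.9038 = 22.4076 ≈ 22.408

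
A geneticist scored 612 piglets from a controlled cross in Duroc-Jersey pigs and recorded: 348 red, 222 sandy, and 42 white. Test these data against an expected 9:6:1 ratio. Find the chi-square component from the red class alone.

Total ratio parts = 16. Expected numbers out of 612:
  red: 612 × 9/16 = 344.25
  sandy: 612 × 6/16 = 229.5
  white: 612 × 1/16 = 38.25
Contribution of red: (348 − 344.25)² / 344.25 = 0.0408

0.041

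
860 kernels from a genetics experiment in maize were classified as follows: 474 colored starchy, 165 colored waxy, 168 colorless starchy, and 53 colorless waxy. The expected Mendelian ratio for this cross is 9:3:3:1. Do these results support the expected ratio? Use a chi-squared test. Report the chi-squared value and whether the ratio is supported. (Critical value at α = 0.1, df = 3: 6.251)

0.577; consistent

Total ratio parts = 16. Expected numbers out of 860:
  colored starchy: 860 × 9/16 = 483.75
  colored waxy: 860 × 3/16 = 161.25
  colorless starchy: 860 × 3/16 = 161.25
  colorless waxy: 860 × 1/16 = 53.75
χ² = Σ (O − E)² / E
  colored starchy: (474 − 483.75)² / 483.75 = 0.1965
  colored waxy: (165 − 161.25)² / 161.25 = 0.0872
  colorless starchy: (168 − 161.25)² / 161.25 = 0.2826
  colorless waxy: (53 − 53.75)² / 53.75 = 0.0105
χ² = 0.1965 + 0.0872 + 0.2826 + 0.0105 = 0.5768 ≈ 0.577
Degrees of freedom = 4 − 1 = 3; critical value at α = 0.1 is 6.251.
Since 0.577 < 6.251, we fail to reject the null hypothesis — the data are consistent with the 9:3:3:1 ratio.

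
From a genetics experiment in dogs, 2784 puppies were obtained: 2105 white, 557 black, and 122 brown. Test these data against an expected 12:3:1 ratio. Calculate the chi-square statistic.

Total ratio parts = 16. Expected numbers out of 2784:
  white: 2784 × 12/16 = 2088
  black: 2784 × 3/16 = 522
  brown: 2784 × 1/16 = 174
χ² = Σ (O − E)² / E
  white: (2105 − 2088)² / 2088 = 0.1384
  black: (557 − 522)² / 522 = 2.3467
  brown: (122 − 174)² / 174 = 15.5402
χ² = 0.1384 + 2.3467 + 15.5402 = 18.0253 ≈ 18.025

18.025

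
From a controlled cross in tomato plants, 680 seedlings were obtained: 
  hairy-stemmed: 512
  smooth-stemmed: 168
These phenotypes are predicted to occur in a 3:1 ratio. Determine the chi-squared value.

The 3:1 ratio has 4 parts, so with N = 680 the expected counts are:
  hairy-stemmed: 680 × 3/4 = 510
  smooth-stemmed: 680 × 1/4 = 170
χ² = Σ (O − E)² / E
  hairy-stemmed: (512 − 510)² / 510 = 0.0078
  smooth-stemmed: (168 − 170)² / 170 = 0.0235
χ² = 0.0078 + 0.0235 = 0.0313 ≈ 0.031

0.031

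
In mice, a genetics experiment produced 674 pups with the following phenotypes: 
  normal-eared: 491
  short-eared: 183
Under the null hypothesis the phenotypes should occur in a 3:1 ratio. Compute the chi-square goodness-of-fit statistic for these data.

1.664

Under the 3:1 hypothesis (Σ ratio = 4, N = 674):
  normal-eared: 674 × 3/4 = 505.5
  short-eared: 674 × 1/4 = 168.5
χ² = Σ (O − E)² / E
  normal-eared: (491 − 505.5)² / 505.5 = 0.4159
  short-eared: (183 − 168.5)² / 168.5 = 1.2478
χ² = 0.4159 + 1.2478 = 1.6637 ≈ 1.664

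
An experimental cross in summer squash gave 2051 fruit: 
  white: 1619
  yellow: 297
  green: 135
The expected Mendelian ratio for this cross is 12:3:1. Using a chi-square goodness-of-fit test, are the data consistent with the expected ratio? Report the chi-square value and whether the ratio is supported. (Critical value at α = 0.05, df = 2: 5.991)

Expected counts for N = 2051 under a 12:3:1 ratio (total parts = 16):
  white: 2051 × 12/16 = 1538.25
  yellow: 2051 × 3/16 = 384.5625
  green: 2051 × 1/16 = 128.1875
χ² = Σ (O − E)² / E
  white: (1619 − 1538.25)² / 1538.25 = 4.2389
  yellow: (297 − 384.5625)² / 384.5625 = 19.9374
  green: (135 − 128.1875)² / 128.1875 = 0.3620
χ² = 4.2389 + 19.9374 + 0.3620 = 24.5383 ≈ 24.538
Degrees of freedom = 3 − 1 = 2; critical value at α = 0.05 is 5.991.
Since 24.538 > 5.991, we reject the null hypothesis — the data do not fit the 12:3:1 ratio.

24.538; not consistent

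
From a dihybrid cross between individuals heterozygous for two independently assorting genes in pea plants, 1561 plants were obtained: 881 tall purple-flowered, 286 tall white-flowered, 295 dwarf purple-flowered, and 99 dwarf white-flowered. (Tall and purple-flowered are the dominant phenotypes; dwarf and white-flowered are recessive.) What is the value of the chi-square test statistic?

A dihybrid F₂ with independent assortment and complete dominance at both loci gives a 9:3:3:1 phenotypic ratio.
Expected counts for N = 1561 under a 9:3:3:1 ratio (total parts = 16):
  tall purple-flowered: 1561 × 9/16 = 878.0625
  tall white-flowered: 1561 × 3/16 = 292.6875
  dwarf purple-flowered: 1561 × 3/16 = 292.6875
  dwarf white-flowered: 1561 × 1/16 = 97.5625
χ² = Σ (O − E)² / E
  tall purple-flowered: (881 − 878.0625)² / 878.0625 = 0.0098
  tall white-flowered: (286 − 292.6875)² / 292.6875 = 0.1528
  dwarf purple-flowered: (295 − 292.6875)² / 292.6875 = 0.0183
  dwarf white-flowered: (99 − 97.5625)² / 97.5625 = 0.0212
χ² = 0.0098 + 0.1528 + 0.0183 + 0.0212 = 0.2021 ≈ 0.202

0.202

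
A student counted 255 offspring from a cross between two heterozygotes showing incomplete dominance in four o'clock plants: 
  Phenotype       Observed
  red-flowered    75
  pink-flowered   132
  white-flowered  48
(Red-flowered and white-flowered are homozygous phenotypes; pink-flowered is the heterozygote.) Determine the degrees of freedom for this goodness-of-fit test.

With incomplete dominance, a heterozygote × heterozygote cross gives a 1:2:1 phenotypic ratio.
A goodness-of-fit test with 3 phenotype classes has df = 3 − 1 = 2.

2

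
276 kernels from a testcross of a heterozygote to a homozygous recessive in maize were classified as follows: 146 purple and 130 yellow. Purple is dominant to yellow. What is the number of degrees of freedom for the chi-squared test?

A testcross of a heterozygote (Aa × aa) gives a 1:1 phenotypic ratio.
A goodness-of-fit test with 2 phenotype classes has df = 2 − 1 = 1.

1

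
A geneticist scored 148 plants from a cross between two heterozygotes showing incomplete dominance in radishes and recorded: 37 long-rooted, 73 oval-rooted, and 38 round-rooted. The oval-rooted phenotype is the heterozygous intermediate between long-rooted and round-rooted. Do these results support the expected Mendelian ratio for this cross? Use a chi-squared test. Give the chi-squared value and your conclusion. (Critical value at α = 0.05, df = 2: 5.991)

With incomplete dominance, a heterozygote × heterozygote cross gives a 1:2:1 phenotypic ratio.
The 1:2:1 ratio has 4 parts, so with N = 148 the expected counts are:
  long-rooted: 148 × 1/4 = 37
  oval-rooted: 148 × 2/4 = 74
  round-rooted: 148 × 1/4 = 37
χ² = Σ (O − E)² / E
  long-rooted: (37 − 37)² / 37 = 0.0000
  oval-rooted: (73 − 74)² / 74 = 0.0135
  round-rooted: (38 − 37)² / 37 = 0.0270
χ² = 0.0000 + 0.0135 + 0.0270 = 0.0405 ≈ 0.041
Degrees of freedom = 3 − 1 = 2; critical value at α = 0.05 is 5.991.
Since 0.041 < 5.991, we fail to reject the null hypothesis — the data are consistent with the 1:2:1 ratio.

0.041; consistent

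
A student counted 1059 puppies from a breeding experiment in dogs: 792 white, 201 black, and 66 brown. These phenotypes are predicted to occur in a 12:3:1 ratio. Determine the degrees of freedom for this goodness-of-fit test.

A goodness-of-fit test with 3 phenotype classes has df = 3 − 1 = 2.

2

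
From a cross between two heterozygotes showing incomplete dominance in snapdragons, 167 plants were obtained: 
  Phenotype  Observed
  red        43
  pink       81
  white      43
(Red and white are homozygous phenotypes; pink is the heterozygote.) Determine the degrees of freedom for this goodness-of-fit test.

With incomplete dominance, a heterozygote × heterozygote cross gives a 1:2:1 phenotypic ratio.
A goodness-of-fit test with 3 phenotype classes has df = 3 − 1 = 2.

2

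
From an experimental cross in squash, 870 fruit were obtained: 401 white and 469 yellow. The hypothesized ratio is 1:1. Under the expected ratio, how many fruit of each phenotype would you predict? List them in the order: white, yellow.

Under the 1:1 hypothesis (Σ ratio = 2, N = 870):
  white: 870 × 1/2 = 435
  yellow: 870 × 1/2 = 435

435, 435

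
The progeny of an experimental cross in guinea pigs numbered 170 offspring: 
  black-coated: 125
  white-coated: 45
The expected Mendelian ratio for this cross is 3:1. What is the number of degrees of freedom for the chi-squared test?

1

A goodness-of-fit test with 2 phenotype classes has df = 2 − 1 = 1.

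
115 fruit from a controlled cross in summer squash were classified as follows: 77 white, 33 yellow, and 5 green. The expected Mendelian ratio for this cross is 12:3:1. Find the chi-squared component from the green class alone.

0.666

The 12:3:1 ratio has 16 parts, so with N = 115 the expected counts are:
  white: 115 × 12/16 = 86.25
  yellow: 115 × 3/16 = 21.5625
  green: 115 × 1/16 = 7.1875
Contribution of green: (5 − 7.1875)² / 7.1875 = 0.6658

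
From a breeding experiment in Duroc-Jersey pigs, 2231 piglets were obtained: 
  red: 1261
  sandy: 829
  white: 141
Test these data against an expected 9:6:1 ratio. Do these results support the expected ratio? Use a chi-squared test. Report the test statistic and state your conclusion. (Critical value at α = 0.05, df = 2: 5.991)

Total ratio parts = 16. Expected numbers out of 2231:
  red: 2231 × 9/16 = 1254.9375
  sandy: 2231 × 6/16 = 836.625
  white: 2231 × 1/16 = 139.4375
χ² = Σ (O − E)² / E
  red: (1261 − 1254.9375)² / 1254.9375 = 0.0293
  sandy: (829 − 836.625)² / 836.625 = 0.0695
  white: (141 − 139.4375)² / 139.4375 = 0.0175
χ² = 0.0293 + 0.0695 + 0.0175 = 0.1163 ≈ 0.116
Degrees of freedom = 3 − 1 = 2; critical value at α = 0.05 is 5.991.
Since 0.116 < 5.991, we fail to reject the null hypothesis — the data are consistent with the 9:6:1 ratio.

0.116; consistent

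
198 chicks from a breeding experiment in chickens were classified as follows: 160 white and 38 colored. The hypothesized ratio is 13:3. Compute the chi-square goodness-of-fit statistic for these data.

0.025

Expected counts for N = 198 under a 13:3 ratio (total parts = 16):
  white: 198 × 13/16 = 160.875
  colored: 198 × 3/16 = 37.125
χ² = Σ (O − E)² / E
  white: (160 − 160.875)² / 160.875 = 0.0048
  colored: (38 − 37.125)² / 37.125 = 0.0206
χ² = 0.0048 + 0.0206 = 0.0254 ≈ 0.025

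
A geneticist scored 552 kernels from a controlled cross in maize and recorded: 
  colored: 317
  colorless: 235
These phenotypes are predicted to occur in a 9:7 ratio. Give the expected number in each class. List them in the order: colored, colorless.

310.5, 241.5

The 9:7 ratio has 16 parts, so with N = 552 the expected counts are:
  colored: 552 × 9/16 = 310.5
  colorless: 552 × 7/16 = 241.5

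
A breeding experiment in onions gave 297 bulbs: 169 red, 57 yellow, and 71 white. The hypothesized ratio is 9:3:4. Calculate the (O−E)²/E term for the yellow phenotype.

Under the 9:3:4 hypothesis (Σ ratio = 16, N = 297):
  red: 297 × 9/16 = 167.0625
  yellow: 297 × 3/16 = 55.6875
  white: 297 × 4/16 = 74.25
Contribution of yellow: (57 − 55.6875)² / 55.6875 = 0.0309

0.031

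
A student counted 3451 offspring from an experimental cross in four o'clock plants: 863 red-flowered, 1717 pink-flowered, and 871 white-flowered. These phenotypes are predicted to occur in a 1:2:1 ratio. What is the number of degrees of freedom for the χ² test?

A goodness-of-fit test with 3 phenotype classes has df = 3 − 1 = 2.

2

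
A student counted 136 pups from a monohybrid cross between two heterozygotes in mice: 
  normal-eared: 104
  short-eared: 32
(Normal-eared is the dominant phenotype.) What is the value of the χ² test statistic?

For a monohybrid cross between heterozygotes with complete dominance, the expected phenotypic ratio is 3:1.
Under the 3:1 hypothesis (Σ ratio = 4, N = 136):
  normal-eared: 136 × 3/4 = 102
  short-eared: 136 × 1/4 = 34
χ² = Σ (O − E)² / E
  normal-eared: (104 − 102)² / 102 = 0.0392
  short-eared: (32 − 34)² / 34 = 0.1176
χ² = 0.0392 + 0.1176 = 0.1568 ≈ 0.157

0.157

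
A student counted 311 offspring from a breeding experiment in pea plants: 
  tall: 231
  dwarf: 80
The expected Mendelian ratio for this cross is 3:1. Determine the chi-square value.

0.087

Under the 3:1 hypothesis (Σ ratio = 4, N = 311):
  tall: 311 × 3/4 = 233.25
  dwarf: 311 × 1/4 = 77.75
χ² = Σ (O − E)² / E
  tall: (231 − 233.25)² / 233.25 = 0.0217
  dwarf: (80 − 77.75)² / 77.75 = 0.0651
χ² = 0.0217 + 0.0651 = 0.0868 ≈ 0.087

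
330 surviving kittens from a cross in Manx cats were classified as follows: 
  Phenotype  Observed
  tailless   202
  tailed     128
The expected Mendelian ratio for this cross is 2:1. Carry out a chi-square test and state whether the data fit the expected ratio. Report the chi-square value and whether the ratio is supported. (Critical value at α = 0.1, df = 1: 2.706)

4.418; not consistent

The 2:1 ratio has 3 parts, so with N = 330 the expected counts are:
  tailless: 330 × 2/3 = 220
  tailed: 330 × 1/3 = 110
χ² = Σ (O − E)² / E
  tailless: (202 − 220)² / 220 = 1.4727
  tailed: (128 − 110)² / 110 = 2.9455
χ² = 1.4727 + 2.9455 = 4.4182 ≈ 4.418
Degrees of freedom = 2 − 1 = 1; critical value at α = 0.1 is 2.706.
Since 4.418 > 2.706, we reject the null hypothesis — the data do not fit the 2:1 ratio.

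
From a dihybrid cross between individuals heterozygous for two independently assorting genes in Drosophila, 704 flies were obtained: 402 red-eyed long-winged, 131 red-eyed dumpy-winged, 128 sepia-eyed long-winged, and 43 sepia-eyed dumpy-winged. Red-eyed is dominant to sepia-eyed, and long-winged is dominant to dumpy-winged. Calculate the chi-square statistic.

A dihybrid F₂ with independent assortment and complete dominance at both loci gives a 9:3:3:1 phenotypic ratio.
Expected counts for N = 704 under a 9:3:3:1 ratio (total parts = 16):
  red-eyed long-winged: 704 × 9/16 = 396
  red-eyed dumpy-winged: 704 × 3/16 = 132
  sepia-eyed long-winged: 704 × 3/16 = 132
  sepia-eyed dumpy-winged: 704 × 1/16 = 44
χ² = Σ (O − E)² / E
  red-eyed long-winged: (402 − 396)² / 396 = 0.0909
  red-eyed dumpy-winged: (131 − 132)² / 132 = 0.0076
  sepia-eyed long-winged: (128 − 132)² / 132 = 0.1212
  sepia-eyed dumpy-winged: (43 − 44)² / 44 = 0.0227
χ² = 0.0909 + 0.0076 + 0.1212 + 0.0227 = 0.2424 ≈ 0.242

0.242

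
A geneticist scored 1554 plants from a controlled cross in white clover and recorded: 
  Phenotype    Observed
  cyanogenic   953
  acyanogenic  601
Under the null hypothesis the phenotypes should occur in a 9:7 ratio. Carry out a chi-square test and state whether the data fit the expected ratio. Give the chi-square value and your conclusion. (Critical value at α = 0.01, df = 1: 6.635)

The 9:7 ratio has 16 parts, so with N = 1554 the expected counts are:
  cyanogenic: 1554 × 9/16 = 874.125
  acyanogenic: 1554 × 7/16 = 679.875
χ² = Σ (O − E)² / E
  cyanogenic: (953 − 874.125)² / 874.125 = 7.1171
  acyanogenic: (601 − 679.875)² / 679.875 = 9.1506
χ² = 7.1171 + 9.1506 = 16.2677 ≈ 16.268
Degrees of freedom = 2 − 1 = 1; critical value at α = 0.01 is 6.635.
Since 16.268 > 6.635, we reject the null hypothesis — the data do not fit the 9:7 ratio.

16.268; not consistent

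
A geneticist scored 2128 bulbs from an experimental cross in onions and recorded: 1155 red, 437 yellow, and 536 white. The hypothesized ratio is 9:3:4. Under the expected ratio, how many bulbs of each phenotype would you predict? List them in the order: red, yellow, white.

1197, 399, 532

Under the 9:3:4 hypothesis (Σ ratio = 16, N = 2128):
  red: 2128 × 9/16 = 1197
  yellow: 2128 × 3/16 = 399
  white: 2128 × 4/16 = 532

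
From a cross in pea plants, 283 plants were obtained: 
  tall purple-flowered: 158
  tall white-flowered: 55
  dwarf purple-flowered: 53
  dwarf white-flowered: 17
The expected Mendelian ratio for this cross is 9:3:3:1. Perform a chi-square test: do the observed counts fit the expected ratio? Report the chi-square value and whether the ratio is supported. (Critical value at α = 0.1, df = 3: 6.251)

0.106; consistent

Under the 9:3:3:1 hypothesis (Σ ratio = 16, N = 283):
  tall purple-flowered: 283 × 9/16 = 159.1875
  tall white-flowered: 283 × 3/16 = 53.0625
  dwarf purple-flowered: 283 × 3/16 = 53.0625
  dwarf white-flowered: 283 × 1/16 = 17.6875
χ² = Σ (O − E)² / E
  tall purple-flowered: (158 − 159.1875)² / 159.1875 = 0.0089
  tall white-flowered: (55 − 53.0625)² / 53.0625 = 0.0707
  dwarf purple-flowered: (53 − 53.0625)² / 53.0625 = 0.0001
  dwarf white-flowered: (17 − 17.6875)² / 17.6875 = 0.0267
χ² = 0.0089 + 0.0707 + 0.0001 + 0.0267 = 0.1064 ≈ 0.106
Degrees of freedom = 4 − 1 = 3; critical value at α = 0.1 is 6.251.
Since 0.106 < 6.251, we fail to reject the null hypothesis — the data are consistent with the 9:3:3:1 ratio.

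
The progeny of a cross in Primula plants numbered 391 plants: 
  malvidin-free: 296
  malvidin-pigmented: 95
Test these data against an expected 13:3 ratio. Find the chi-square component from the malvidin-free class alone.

1.481

Expected counts for N = 391 under a 13:3 ratio (total parts = 16):
  malvidin-free: 391 × 13/16 = 317.6875
  malvidin-pigmented: 391 × 3/16 = 73.3125
Contribution of malvidin-free: (296 − 317.6875)² / 317.6875 = 1.4805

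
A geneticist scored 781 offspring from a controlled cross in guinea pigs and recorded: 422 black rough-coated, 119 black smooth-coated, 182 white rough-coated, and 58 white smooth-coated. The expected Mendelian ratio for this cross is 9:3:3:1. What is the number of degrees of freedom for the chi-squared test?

A goodness-of-fit test with 4 phenotype classes has df = 4 − 1 = 3.

3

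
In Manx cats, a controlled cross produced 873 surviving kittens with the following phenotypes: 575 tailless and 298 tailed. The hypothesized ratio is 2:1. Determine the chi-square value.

0.253

The 2:1 ratio has 3 parts, so with N = 873 the expected counts are:
  tailless: 873 × 2/3 = 582
  tailed: 873 × 1/3 = 291
χ² = Σ (O − E)² / E
  tailless: (575 − 582)² / 582 = 0.0842
  tailed: (298 − 291)² / 291 = 0.1684
χ² = 0.0842 + 0.1684 = 0.2526 ≈ 0.253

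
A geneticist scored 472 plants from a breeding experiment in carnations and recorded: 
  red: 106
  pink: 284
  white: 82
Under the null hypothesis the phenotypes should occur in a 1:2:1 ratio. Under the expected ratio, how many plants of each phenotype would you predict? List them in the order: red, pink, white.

The 1:2:1 ratio has 4 parts, so with N = 472 the expected counts are:
  red: 472 × 1/4 = 118
  pink: 472 × 2/4 = 236
  white: 472 × 1/4 = 118

118, 236, 118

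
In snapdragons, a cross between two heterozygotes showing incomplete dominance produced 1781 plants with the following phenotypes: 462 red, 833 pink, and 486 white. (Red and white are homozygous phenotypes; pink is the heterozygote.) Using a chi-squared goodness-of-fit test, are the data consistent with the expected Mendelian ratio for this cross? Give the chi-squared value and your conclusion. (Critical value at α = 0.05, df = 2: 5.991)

With incomplete dominance, a heterozygote × heterozygote cross gives a 1:2:1 phenotypic ratio.
Under the 1:2:1 hypothesis (Σ ratio = 4, N = 1781):
  red: 1781 × 1/4 = 445.25
  pink: 1781 × 2/4 = 890.5
  white: 1781 × 1/4 = 445.25
χ² = Σ (O − E)² / E
  red: (462 − 445.25)² / 445.25 = 0.6301
  pink: (833 − 890.5)² / 890.5 = 3.7128
  white: (486 − 445.25)² / 445.25 = 3.7295
χ² = 0.6301 + 3.7128 + 3.7295 = 8.0724 ≈ 8.072
Degrees of freedom = 3 − 1 = 2; critical value at α = 0.05 is 5.991.
Since 8.072 > 5.991, we reject the null hypothesis — the data do not fit the 1:2:1 ratio.

8.072; not consistent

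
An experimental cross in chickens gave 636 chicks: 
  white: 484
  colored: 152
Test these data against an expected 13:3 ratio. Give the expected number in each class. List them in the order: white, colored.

Under the 13:3 hypothesis (Σ ratio = 16, N = 636):
  white: 636 × 13/16 = 516.75
  colored: 636 × 3/16 = 119.25

516.75, 119.25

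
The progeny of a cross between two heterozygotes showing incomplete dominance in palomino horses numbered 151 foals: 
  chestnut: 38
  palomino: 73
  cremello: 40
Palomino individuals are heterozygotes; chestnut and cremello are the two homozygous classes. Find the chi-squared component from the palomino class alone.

0.083

With incomplete dominance, a heterozygote × heterozygote cross gives a 1:2:1 phenotypic ratio.
Total ratio parts = 4. Expected numbers out of 151:
  chestnut: 151 × 1/4 = 37.75
  palomino: 151 × 2/4 = 75.5
  cremello: 151 × 1/4 = 37.75
Contribution of palomino: (73 − 75.5)² / 75.5 = 0.0828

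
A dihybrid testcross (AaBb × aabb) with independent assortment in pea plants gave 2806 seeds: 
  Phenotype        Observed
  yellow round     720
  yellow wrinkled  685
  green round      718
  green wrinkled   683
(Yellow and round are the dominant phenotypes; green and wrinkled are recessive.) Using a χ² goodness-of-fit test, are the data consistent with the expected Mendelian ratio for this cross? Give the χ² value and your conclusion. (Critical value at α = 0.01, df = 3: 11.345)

A dihybrid testcross with independent assortment gives a 1:1:1:1 ratio.
Expected counts for N = 2806 under a 1:1:1:1 ratio (total parts = 4):
  yellow round: 2806 × 1/4 = 701.5
  yellow wrinkled: 2806 × 1/4 = 701.5
  green round: 2806 × 1/4 = 701.5
  green wrinkled: 2806 × 1/4 = 701.5
χ² = Σ (O − E)² / E
  yellow round: (720 − 701.5)² / 701.5 = 0.4879
  yellow wrinkled: (685 − 701.5)² / 701.5 = 0.3881
  green round: (718 − 701.5)² / 701.5 = 0.3881
  green wrinkled: (683 − 701.5)² / 701.5 = 0.4879
χ² = 0.4879 + 0.3881 + 0.3881 + 0.4879 = 1.752
Degrees of freedom = 4 − 1 = 3; critical value at α = 0.01 is 11.345.
Since 1.752 < 11.345, we fail to reject the null hypothesis — the data are consistent with the 1:1:1:1 ratio.

1.752; consistent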